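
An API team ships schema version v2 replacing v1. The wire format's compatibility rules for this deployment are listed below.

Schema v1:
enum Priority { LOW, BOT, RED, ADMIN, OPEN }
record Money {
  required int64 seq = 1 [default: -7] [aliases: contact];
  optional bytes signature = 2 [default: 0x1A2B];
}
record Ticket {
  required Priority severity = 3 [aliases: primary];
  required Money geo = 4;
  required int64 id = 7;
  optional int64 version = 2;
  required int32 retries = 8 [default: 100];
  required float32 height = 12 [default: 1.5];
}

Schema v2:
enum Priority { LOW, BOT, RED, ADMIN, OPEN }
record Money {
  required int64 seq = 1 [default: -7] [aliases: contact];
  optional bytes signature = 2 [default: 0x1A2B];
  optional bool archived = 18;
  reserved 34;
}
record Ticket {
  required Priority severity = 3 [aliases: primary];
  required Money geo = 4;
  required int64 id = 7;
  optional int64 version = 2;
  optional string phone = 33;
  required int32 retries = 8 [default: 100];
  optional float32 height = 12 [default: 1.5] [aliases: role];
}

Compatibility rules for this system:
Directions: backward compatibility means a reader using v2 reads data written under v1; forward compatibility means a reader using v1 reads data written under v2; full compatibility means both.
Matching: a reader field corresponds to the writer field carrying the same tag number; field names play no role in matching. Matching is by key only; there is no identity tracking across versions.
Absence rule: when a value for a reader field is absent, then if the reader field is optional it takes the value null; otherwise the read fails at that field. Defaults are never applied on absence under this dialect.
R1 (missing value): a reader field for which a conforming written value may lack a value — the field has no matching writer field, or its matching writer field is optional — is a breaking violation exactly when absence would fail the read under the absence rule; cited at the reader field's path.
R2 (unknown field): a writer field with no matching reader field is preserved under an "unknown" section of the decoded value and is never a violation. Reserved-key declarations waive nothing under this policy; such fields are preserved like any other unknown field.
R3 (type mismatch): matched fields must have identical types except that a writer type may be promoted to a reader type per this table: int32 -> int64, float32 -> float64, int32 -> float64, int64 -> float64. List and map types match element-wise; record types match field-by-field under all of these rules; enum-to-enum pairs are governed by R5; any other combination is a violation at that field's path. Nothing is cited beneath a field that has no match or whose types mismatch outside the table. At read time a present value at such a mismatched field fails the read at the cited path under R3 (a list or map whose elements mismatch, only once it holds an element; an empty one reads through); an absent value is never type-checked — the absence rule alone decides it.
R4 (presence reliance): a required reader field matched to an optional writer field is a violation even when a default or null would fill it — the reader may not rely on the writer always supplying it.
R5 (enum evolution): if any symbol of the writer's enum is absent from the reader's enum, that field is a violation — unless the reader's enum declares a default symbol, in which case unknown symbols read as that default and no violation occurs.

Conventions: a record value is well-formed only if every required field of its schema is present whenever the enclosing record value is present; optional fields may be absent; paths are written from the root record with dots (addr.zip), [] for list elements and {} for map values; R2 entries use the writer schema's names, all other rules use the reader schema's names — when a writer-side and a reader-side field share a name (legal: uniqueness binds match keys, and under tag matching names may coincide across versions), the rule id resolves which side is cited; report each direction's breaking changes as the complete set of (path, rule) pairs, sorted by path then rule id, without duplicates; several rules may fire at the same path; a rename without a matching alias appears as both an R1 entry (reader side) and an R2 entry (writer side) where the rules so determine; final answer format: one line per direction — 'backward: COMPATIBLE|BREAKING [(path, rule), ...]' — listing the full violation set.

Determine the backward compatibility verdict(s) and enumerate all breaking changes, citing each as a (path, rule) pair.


each type pair in Ticket: writer, then reader
backward analysis of Ticket with v2 as reader and v1 as writer:
  writer required, Priority -> Priority: reader severity maps from writer severity
  writer required, Money -> Money: reader geo maps from writer geo
  writer required, int64 -> int64: reader id maps from writer id
  writer optional, int64 -> int64: reader version maps from writer version
  phone: no writer-side match
  writer required, int32 -> int32: reader retries maps from writer retries
  writer required, float32 -> float32: reader height maps from writer height
  writer required, int64 -> int64: reader geo.seq maps from writer geo.seq
  writer optional, bytes -> bytes: reader geo.signature maps from writer geo.signature
  geo.archived: no writer-side match
  => no violations; backward on Ticket: COMPATIBLE
checking off the Ticket differences that do not matter here:
  added field phone to record Ticket: optional string, tag 33 (in v2 it sits immediately before retries) -> no rule fires on it in Ticket's dialect; the asked verdict holds
  added field archived to record Money: optional bool, tag 18 (in v2 it sits last) -> no rule fires on it in Ticket's dialect; the asked verdict holds
  field height in record Ticket: required changed to optional -> fires only in the forward direction of Ticket, which is not asked here

backward: COMPATIBLE []


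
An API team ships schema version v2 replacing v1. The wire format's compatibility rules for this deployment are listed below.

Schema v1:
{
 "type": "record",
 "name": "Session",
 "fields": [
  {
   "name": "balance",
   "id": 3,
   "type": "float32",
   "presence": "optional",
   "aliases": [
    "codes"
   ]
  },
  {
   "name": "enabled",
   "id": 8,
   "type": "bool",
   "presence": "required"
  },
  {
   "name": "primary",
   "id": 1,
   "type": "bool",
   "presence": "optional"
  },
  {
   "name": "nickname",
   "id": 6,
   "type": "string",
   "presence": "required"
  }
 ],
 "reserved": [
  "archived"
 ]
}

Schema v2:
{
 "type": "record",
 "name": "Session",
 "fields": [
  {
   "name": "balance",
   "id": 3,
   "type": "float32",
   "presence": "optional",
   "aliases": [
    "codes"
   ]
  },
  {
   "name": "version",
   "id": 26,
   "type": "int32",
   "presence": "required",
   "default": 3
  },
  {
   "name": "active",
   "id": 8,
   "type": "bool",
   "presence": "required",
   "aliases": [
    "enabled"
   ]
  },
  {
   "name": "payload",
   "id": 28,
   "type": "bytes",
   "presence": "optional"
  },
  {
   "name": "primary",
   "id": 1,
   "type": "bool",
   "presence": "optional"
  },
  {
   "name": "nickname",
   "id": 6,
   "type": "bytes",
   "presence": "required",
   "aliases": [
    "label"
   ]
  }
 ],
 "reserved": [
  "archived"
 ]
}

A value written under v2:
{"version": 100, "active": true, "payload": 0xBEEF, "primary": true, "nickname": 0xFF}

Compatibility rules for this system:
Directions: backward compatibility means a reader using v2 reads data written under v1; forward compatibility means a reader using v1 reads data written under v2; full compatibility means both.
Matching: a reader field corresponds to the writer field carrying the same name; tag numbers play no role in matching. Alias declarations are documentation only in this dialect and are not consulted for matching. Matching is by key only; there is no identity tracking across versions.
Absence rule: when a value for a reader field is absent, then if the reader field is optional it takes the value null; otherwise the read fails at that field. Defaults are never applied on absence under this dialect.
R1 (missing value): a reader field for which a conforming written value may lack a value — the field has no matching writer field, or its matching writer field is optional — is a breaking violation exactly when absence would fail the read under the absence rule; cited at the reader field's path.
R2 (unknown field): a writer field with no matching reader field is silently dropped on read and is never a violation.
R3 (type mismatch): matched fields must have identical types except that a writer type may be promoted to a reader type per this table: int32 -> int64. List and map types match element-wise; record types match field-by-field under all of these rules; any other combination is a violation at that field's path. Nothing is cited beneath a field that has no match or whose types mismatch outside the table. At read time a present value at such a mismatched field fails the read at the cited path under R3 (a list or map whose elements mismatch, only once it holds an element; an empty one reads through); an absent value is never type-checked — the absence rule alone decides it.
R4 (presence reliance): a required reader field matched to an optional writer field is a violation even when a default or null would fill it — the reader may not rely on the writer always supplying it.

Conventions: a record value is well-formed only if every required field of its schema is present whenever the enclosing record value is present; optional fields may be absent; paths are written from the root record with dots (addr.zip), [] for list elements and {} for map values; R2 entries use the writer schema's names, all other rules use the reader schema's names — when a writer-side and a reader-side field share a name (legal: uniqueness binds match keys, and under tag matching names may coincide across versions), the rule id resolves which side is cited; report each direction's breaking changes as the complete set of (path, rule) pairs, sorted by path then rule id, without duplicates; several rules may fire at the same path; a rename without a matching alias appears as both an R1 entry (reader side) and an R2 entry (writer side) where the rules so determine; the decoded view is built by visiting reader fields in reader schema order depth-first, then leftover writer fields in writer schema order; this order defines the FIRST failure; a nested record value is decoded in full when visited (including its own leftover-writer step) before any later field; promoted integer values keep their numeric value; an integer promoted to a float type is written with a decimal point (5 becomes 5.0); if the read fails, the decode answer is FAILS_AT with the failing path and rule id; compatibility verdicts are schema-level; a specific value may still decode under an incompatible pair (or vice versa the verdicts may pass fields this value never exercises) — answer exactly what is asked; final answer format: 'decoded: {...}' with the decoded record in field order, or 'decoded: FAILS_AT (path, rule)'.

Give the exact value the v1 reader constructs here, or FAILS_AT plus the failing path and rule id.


decoded: FAILS_AT (enabled, R1)

the writer's type comes first in each Session pair
migrating the Session value to v1:
  balance := null (missing; optional => null)
  read fails at enabled under R1 (no fill)
  => FAILS_AT (enabled, R1)
remaining Session differences; none change what is asked:
  added field version to record Session: required int32, tag 26, default 3 (in v2 it sits immediately before active) -> shifts the Session verdicts, not this decode
  added field payload to record Session: optional bytes, tag 28 (in v2 it sits immediately before primary) -> no rule fires on it and the decoded Session view is identical with or without it
  field nickname in record Session: type string changed to bytes -> shifts the Session verdicts, not this decode


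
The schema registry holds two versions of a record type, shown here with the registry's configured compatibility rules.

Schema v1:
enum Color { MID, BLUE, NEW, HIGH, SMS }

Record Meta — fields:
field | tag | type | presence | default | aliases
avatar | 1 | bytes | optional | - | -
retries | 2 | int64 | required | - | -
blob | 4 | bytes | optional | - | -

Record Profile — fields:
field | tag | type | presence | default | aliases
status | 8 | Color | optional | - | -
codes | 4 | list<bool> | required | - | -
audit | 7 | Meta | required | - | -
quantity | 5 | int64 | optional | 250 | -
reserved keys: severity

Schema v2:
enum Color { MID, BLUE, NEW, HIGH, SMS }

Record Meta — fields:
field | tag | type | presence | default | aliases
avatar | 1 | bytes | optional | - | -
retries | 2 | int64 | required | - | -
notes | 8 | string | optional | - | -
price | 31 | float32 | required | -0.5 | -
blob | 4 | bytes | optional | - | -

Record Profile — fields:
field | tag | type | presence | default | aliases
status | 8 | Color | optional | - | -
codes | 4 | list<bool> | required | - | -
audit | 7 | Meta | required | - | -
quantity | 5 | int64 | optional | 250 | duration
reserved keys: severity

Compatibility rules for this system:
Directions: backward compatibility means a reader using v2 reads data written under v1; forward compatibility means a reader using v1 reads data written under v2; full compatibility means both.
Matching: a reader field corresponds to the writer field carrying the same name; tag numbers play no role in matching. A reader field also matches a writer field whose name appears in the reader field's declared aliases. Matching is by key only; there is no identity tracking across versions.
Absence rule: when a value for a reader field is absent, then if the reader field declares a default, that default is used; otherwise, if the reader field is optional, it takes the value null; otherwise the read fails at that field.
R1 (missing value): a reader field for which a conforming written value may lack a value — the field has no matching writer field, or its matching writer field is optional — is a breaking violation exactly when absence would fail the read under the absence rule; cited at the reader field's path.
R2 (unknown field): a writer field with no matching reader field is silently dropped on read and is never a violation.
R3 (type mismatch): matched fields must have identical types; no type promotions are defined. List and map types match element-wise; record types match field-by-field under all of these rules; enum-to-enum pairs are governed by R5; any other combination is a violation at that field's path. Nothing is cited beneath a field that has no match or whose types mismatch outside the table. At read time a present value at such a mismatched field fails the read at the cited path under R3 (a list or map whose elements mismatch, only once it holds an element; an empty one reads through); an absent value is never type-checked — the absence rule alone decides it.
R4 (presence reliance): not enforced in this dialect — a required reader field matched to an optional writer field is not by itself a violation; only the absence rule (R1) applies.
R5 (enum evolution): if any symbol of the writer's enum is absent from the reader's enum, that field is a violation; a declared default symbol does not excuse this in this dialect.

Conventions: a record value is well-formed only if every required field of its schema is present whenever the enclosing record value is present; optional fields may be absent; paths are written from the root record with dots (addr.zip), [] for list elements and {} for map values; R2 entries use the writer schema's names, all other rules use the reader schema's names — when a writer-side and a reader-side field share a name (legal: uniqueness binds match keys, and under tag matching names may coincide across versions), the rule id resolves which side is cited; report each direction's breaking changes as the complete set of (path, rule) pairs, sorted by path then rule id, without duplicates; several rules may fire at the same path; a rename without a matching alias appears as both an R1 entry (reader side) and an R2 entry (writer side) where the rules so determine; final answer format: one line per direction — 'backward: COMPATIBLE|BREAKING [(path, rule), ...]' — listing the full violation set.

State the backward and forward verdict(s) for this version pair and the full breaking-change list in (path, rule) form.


the writer's type comes first in each Profile pair
backward for Profile (reader v2, writer v1):
  writer optional, Color -> Color: reader status maps from writer status
  writer required, list<bool> -> list<bool>: reader codes maps from writer codes
  writer required, Meta -> Meta: reader audit maps from writer audit
  writer optional, int64 -> int64: reader quantity maps from writer quantity
  writer optional, bytes -> bytes: reader audit.avatar maps from writer audit.avatar
  writer required, int64 -> int64: reader audit.retries maps from writer audit.retries
  audit.notes: no writer match
  audit.price: no writer match
  writer optional, bytes -> bytes: reader audit.blob maps from writer audit.blob
  => backward: COMPATIBLE
forward for Profile (reader v1, writer v2):
  writer optional, Color -> Color: reader status maps from writer status
  writer required, list<bool> -> list<bool>: reader codes maps from writer codes
  writer required, Meta -> Meta: reader audit maps from writer audit
  writer optional, int64 -> int64: reader quantity maps from writer quantity
  writer optional, bytes -> bytes: reader audit.avatar maps from writer audit.avatar
  writer required, int64 -> int64: reader audit.retries maps from writer audit.retries
  writer optional, bytes -> bytes: reader audit.blob maps from writer audit.blob
  writer audit.notes: unknown to reader
  writer audit.price: unknown to reader
  => forward: COMPATIBLE

backward: COMPATIBLE []; forward: COMPATIBLE []


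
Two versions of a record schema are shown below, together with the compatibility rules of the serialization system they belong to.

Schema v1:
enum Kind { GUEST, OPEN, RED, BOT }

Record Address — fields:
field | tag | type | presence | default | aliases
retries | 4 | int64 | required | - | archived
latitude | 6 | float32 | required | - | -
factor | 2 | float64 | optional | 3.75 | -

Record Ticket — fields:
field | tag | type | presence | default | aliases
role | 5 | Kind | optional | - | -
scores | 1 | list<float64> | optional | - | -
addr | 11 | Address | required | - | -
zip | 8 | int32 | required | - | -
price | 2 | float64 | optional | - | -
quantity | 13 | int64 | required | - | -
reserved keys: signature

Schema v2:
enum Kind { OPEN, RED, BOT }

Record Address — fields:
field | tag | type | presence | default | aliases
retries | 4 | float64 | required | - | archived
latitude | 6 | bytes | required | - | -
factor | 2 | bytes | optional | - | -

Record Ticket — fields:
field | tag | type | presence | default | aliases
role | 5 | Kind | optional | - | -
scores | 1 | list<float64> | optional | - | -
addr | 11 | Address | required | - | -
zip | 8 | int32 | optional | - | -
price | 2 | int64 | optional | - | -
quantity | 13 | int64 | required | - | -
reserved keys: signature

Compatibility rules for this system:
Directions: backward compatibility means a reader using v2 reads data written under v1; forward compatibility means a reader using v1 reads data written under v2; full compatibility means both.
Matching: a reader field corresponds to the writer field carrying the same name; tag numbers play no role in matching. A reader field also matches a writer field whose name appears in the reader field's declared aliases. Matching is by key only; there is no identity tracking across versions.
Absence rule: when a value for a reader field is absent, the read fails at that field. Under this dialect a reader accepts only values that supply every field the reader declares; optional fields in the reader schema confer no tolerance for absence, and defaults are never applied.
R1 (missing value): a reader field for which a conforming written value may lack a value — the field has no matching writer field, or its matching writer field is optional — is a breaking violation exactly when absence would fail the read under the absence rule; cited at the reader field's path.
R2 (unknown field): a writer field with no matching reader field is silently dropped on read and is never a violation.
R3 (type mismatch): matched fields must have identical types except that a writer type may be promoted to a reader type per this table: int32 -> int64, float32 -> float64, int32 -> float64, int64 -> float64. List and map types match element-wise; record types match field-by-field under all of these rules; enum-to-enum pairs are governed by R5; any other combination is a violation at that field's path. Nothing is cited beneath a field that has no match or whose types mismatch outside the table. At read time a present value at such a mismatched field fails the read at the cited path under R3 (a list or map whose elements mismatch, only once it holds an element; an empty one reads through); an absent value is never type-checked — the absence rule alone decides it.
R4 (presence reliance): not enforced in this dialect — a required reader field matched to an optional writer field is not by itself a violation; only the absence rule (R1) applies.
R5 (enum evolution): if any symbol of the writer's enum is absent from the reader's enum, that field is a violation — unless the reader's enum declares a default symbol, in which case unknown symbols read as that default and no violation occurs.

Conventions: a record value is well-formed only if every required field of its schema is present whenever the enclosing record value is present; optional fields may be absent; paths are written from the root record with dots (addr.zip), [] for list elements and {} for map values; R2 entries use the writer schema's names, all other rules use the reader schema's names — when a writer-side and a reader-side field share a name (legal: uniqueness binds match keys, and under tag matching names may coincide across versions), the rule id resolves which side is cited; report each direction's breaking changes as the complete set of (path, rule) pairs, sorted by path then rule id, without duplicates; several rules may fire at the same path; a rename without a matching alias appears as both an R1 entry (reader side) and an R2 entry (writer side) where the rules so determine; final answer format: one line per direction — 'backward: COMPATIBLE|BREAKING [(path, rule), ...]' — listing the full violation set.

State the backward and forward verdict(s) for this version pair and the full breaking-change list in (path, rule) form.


the writer's type comes first in each Ticket pair
backward pass over Ticket, reader schema v2, writer schema v1:
  role <- role (Kind -> Kind, writer optional)
  scores <- scores (list<float64> -> list<float64>, writer optional)
  addr <- addr (Address -> Address, writer required)
  zip <- zip (int32 -> int32, writer required)
  price <- price (float64 -> int64, writer optional)
  quantity <- quantity (int64 -> int64, writer required)
  addr.retries <- addr.retries (int64 -> float64, writer required)
  addr.latitude <- addr.latitude (float32 -> bytes, writer required)
  addr.factor <- addr.factor (float64 -> bytes, writer optional)
  violation R1 at addr.factor
  violation R3 at addr.factor
  violation R3 at addr.latitude
  violation R1 at price
  violation R3 at price
  violation R1 at role
  violation R5 at role
  violation R1 at scores
  => 8 violation(s): backward is BREAKING for Ticket
forward pass over Ticket, reader schema v1, writer schema v2:
  role <- role (Kind -> Kind, writer optional)
  scores <- scores (list<float64> -> list<float64>, writer optional)
  addr <- addr (Address -> Address, writer required)
  zip <- zip (int32 -> int32, writer optional)
  price <- price (int64 -> float64, writer optional)
  quantity <- quantity (int64 -> int64, writer required)
  addr.retries <- addr.retries (float64 -> int64, writer required)
  addr.latitude <- addr.latitude (bytes -> float32, writer required)
  addr.factor <- addr.factor (bytes -> float64, writer optional)
  violation R1 at addr.factor
  violation R3 at addr.factor
  violation R3 at addr.latitude
  violation R3 at addr.retries
  violation R1 at price
  violation R1 at role
  violation R1 at scores
  violation R1 at zip
  => 8 violation(s): forward is BREAKING for Ticket

backward: BREAKING [(addr.factor, R1), (addr.factor, R3), (addr.latitude, R3), (price, R1), (price, R3), (role, R1), (role, R5), (scores, R1)]; forward: BREAKING [(addr.factor, R1), (addr.factor, R3), (addr.latitude, R3), (addr.retries, R3), (price, R1), (role, R1), (scores, R1), (zip, R1)]


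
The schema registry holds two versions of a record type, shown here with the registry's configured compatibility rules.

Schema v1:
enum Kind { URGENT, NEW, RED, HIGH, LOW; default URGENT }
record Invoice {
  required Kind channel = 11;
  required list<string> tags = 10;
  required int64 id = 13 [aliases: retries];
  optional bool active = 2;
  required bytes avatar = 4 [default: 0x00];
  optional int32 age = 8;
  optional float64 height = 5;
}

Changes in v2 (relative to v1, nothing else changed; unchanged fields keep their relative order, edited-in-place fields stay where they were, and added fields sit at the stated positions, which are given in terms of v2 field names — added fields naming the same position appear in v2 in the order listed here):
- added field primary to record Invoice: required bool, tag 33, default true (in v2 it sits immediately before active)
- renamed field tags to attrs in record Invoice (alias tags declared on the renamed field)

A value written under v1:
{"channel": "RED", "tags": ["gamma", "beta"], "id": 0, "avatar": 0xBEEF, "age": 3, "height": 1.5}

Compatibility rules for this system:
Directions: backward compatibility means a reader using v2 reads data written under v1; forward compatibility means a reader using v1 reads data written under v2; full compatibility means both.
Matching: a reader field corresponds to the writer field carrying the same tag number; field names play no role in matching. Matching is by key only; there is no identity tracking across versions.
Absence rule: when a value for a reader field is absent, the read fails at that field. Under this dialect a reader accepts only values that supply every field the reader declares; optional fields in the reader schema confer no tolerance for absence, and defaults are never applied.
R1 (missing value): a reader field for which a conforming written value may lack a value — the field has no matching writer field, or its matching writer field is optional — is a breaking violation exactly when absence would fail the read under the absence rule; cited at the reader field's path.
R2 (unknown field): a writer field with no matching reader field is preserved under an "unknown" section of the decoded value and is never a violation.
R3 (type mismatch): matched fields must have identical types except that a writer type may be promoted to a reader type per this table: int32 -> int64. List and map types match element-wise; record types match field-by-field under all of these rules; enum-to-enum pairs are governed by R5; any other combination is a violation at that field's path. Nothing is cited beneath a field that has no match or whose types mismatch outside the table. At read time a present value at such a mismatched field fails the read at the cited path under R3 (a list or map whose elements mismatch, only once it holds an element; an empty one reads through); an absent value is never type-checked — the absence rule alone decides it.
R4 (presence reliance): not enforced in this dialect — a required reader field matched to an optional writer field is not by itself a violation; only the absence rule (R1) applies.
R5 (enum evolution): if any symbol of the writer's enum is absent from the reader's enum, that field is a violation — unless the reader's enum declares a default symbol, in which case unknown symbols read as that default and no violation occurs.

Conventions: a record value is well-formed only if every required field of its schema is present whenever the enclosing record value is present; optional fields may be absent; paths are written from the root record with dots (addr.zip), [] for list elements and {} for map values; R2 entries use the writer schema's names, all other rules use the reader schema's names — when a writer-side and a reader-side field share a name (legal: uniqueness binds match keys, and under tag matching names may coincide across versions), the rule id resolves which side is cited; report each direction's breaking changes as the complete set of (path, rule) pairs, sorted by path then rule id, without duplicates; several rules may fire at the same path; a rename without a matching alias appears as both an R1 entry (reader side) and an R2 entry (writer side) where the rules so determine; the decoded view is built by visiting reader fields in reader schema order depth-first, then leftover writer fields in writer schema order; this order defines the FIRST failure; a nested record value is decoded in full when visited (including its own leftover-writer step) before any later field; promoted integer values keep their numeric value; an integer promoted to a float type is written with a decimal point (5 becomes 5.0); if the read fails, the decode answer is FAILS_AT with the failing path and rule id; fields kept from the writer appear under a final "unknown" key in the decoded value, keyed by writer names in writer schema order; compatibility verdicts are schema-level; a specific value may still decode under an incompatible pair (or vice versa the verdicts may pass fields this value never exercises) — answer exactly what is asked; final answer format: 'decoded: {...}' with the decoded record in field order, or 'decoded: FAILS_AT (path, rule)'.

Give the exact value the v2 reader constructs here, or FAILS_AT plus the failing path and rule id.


decoded: FAILS_AT (primary, R1)

arrows below run writer -> reader for Invoice
decode walk for Invoice under reader schema v2:
  channel := "RED"
  attrs := ["gamma", "beta"] (from writer tags)
  id := 0
  read fails at primary under R1 (no fill)
  => FAILS_AT (primary, R1)
the other Invoice changes do not affect what is asked:
  renamed field tags to attrs in record Invoice (alias tags declared on the renamed field) -> triggers nothing under the printed rules; the Invoice answer is the same either way


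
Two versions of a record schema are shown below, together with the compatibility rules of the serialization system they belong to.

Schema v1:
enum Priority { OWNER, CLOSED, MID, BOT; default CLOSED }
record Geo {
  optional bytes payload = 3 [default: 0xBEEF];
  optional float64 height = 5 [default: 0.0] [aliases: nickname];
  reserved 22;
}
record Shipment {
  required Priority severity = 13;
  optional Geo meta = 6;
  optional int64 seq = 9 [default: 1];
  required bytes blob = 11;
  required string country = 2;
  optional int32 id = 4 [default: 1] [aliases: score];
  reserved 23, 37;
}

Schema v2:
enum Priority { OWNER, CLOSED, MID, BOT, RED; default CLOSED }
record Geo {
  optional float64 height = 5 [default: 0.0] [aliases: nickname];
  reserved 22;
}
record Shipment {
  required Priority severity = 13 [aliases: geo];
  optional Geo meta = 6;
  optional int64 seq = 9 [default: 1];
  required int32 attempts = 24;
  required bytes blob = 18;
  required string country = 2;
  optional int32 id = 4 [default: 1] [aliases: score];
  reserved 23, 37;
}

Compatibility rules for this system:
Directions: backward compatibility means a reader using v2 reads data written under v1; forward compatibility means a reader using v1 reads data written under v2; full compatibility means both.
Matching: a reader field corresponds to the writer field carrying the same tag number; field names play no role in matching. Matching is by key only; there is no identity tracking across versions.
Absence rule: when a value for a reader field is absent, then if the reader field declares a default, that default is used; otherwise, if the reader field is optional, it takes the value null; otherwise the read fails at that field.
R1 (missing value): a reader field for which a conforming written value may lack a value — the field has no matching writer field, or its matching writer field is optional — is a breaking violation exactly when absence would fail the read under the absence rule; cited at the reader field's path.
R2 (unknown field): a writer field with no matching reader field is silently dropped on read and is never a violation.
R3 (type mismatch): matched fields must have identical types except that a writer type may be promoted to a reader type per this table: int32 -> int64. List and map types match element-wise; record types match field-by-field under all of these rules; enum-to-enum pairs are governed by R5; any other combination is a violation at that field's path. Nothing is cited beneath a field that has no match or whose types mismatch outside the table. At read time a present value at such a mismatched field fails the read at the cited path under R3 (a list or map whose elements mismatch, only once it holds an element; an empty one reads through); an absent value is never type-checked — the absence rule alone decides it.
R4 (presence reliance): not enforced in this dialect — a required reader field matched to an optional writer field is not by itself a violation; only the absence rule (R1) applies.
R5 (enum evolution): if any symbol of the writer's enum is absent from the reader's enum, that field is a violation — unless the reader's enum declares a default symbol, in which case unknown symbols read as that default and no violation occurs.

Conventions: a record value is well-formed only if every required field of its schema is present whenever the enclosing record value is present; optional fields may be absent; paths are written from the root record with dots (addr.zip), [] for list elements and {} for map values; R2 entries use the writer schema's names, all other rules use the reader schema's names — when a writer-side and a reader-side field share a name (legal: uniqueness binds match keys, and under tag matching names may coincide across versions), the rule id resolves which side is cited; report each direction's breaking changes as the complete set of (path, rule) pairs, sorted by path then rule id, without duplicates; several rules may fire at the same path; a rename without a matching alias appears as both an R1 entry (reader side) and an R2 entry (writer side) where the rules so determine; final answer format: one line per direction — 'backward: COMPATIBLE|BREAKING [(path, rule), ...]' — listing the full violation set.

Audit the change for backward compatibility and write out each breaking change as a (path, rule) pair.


the writer's type comes first in each Shipment pair
backward on Shipment — v2 reading data written by v1:
  writer required, Priority -> Priority: reader severity maps from writer severity
  writer optional, Geo -> Geo: reader meta maps from writer meta
  writer optional, int64 -> int64: reader seq maps from writer seq
  attempts: no writer-side match
  blob: no writer-side match
  writer required, string -> string: reader country maps from writer country
  writer optional, int32 -> int32: reader id maps from writer id
  blob (writer side), unknown to reader
  writer optional, float64 -> float64: reader meta.height maps from writer meta.height
  meta.payload (writer side), unknown to reader
  breaking: (attempts, R1)
  breaking: (blob, R1)
  backward on Shipment therefore BREAKING (2)
the other Shipment changes do not affect what is asked:
  enum Priority (field severity in record Shipment): symbol RED added -> inert for the asked Shipment verdict: nothing fires
  removed field payload from record Geo -> inert for the asked Shipment verdict: nothing fires

backward: BREAKING [(attempts, R1), (blob, R1)]


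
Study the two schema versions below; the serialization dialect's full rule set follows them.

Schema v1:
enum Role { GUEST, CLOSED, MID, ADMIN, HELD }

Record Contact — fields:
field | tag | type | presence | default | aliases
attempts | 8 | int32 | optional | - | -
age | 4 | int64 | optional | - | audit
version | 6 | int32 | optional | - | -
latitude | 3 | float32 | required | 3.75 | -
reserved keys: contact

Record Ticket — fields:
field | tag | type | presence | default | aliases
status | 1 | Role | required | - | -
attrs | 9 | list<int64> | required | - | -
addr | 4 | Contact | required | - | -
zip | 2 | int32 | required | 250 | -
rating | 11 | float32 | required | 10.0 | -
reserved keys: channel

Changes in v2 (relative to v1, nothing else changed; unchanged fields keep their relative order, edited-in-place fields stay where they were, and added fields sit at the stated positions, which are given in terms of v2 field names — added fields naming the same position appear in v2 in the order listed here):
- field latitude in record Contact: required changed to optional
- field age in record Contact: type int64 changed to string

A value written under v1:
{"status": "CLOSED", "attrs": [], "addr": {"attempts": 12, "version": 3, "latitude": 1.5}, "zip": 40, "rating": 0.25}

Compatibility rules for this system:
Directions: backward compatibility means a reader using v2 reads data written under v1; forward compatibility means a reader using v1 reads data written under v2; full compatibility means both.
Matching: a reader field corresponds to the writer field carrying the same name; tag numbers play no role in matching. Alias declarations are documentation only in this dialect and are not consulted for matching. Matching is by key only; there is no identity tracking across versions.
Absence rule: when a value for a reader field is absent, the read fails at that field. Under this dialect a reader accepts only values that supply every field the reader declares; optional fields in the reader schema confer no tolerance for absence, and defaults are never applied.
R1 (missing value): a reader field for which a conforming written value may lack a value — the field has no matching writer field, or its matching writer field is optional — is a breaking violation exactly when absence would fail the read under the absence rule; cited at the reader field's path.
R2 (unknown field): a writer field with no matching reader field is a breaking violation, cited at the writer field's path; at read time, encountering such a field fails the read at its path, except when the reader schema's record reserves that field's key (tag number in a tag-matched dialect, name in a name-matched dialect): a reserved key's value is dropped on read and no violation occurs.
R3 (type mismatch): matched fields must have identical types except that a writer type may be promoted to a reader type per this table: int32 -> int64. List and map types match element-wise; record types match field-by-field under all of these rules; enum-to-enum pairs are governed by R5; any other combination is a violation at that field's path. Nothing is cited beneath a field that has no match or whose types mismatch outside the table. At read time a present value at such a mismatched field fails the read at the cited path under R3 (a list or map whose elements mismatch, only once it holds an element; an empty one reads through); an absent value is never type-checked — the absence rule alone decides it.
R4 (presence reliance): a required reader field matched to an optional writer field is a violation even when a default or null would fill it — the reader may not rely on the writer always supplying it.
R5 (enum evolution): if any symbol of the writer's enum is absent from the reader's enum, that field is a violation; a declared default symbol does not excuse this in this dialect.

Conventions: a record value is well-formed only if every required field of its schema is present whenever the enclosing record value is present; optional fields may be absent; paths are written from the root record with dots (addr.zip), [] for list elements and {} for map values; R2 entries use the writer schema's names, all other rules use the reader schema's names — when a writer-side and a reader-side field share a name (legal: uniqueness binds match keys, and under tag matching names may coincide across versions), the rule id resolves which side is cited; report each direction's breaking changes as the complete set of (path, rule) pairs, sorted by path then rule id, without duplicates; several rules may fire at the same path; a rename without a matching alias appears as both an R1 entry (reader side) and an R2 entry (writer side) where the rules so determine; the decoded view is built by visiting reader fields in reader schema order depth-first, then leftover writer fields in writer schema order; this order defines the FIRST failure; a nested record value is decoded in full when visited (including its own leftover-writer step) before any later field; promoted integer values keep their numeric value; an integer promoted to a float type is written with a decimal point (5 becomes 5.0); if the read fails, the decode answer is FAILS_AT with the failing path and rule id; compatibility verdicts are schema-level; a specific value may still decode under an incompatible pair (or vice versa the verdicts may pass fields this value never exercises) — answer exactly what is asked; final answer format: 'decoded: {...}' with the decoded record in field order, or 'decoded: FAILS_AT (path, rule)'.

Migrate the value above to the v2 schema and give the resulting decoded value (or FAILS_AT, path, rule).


decoded: FAILS_AT (addr.age, R1)

arrows below run writer -> reader for Ticket
decode walk for Ticket under reader schema v2:
  status := "CLOSED"
  attrs := []
  addr.attempts := 12
  read fails at addr.age under R1 (no fill)
  => FAILS_AT (addr.age, R1)
remaining Ticket differences; none change what is asked:
  field latitude in record Contact: required changed to optional -> changes Ticket's schema-level verdicts only — the decode of this value is the same
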